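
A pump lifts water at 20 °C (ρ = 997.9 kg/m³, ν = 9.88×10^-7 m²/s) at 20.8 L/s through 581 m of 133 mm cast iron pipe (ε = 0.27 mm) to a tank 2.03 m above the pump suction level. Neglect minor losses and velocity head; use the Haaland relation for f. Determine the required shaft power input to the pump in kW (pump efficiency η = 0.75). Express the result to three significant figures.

P_shaft ≈ 3.85 kW

V = 4Q/(πD²) = 1.497 m/s; Re = 2.02×10^5; ε/D = 0.00203; f = 0.02433
h_f = f(L/D)V²/2g = 12.14 m
Total head H = z + h_f = 2.03 + 12.14 = 14.17 m
P_hyd = ρgQH = 997.9·9.81·0.0208·14.17 = 2.886 kW
P_shaft = P_hyd/η = 2.886/0.75 = 3.848 kW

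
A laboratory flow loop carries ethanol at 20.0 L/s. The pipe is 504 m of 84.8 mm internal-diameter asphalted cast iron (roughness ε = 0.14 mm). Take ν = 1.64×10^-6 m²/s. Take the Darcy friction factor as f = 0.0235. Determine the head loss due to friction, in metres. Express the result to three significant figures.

h_f ≈ 89.3 m

V = 4Q/(πD²) = 4·0.0200/(π·0.0848²) = 3.541 m/s
h_f = f(L/D)V²/(2g) = 0.02350·(504/0.0848)·3.541²/(2·9.81) = 89.27 m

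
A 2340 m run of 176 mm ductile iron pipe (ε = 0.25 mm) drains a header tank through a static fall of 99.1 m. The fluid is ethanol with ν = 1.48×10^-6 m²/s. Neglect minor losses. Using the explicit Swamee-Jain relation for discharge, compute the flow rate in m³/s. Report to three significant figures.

Swamee-Jain (Type II): Q = -0.965·√(gD⁵h_f/L)·ln[ε/(3.7D) + √(3.17ν²L/(gD³h_f))]
√(gD⁵h_f/L) = √(9.81·0.176⁵·99.1/2340) = 0.008376
ε/(3.7D) = 3.84×10^-4; √(3.17ν²L/(gD³h_f)) = 5.54×10^-5
Q = -0.965·0.008376·ln(4.393×10^-4) = 0.06248 m³/s
Check: V = 2.57 m/s, Re = 3.05×10^5, f = 0.02232, h_f = 99.8 m ≈ 99.1 m ✓

Q ≈ 0.0625 m³/s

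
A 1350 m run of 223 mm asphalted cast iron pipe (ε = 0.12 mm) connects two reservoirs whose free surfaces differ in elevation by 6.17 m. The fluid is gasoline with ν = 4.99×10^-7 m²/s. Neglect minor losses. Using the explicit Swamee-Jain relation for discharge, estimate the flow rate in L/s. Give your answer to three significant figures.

Q ≈ 41.2 L/s

Swamee-Jain (Type II): Q = -0.965·√(gD⁵h_f/L)·ln[ε/(3.7D) + √(3.17ν²L/(gD³h_f))]
√(gD⁵h_f/L) = √(9.81·0.223⁵·6.17/1350) = 0.004972
ε/(3.7D) = 1.45×10^-4; √(3.17ν²L/(gD³h_f)) = 3.98×10^-5
Q = -0.965·0.004972·ln(1.853×10^-4) = 0.04124 m³/s
Check: V = 1.06 m/s, Re = 4.72×10^5, f = 0.01806, h_f = 6.21 m ≈ 6.17 m ✓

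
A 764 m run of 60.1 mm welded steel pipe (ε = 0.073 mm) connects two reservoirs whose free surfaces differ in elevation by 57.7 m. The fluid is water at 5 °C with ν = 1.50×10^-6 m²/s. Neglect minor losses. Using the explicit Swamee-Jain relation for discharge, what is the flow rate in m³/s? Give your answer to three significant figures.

Q ≈ 0.00554 m³/s

Swamee-Jain (Type II): Q = -0.965·√(gD⁵h_f/L)·ln[ε/(3.7D) + √(3.17ν²L/(gD³h_f))]
√(gD⁵h_f/L) = √(9.81·0.0601⁵·57.7/764) = 7.622×10^-4
ε/(3.7D) = 3.28×10^-4; √(3.17ν²L/(gD³h_f)) = 2.11×10^-4
Q = -0.965·7.622×10^-4·ln(5.389×10^-4) = 0.005535 m³/s
Check: V = 1.95 m/s, Re = 7.82×10^4, f = 0.02358, h_f = 58.2 m ≈ 57.7 m ✓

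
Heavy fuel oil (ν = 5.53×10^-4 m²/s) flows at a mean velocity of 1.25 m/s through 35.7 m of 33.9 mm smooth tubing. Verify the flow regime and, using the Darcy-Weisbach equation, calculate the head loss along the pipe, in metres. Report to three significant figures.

Re = VD/ν = 1.25·0.03390/5.53×10^-4 = 76.6 → laminar (Re < 2300)
f = 64/Re = 0.8352
h_f = f(L/D)V²/(2g) = 0.8352·(35.7/0.03390)·1.25²/(2·9.81) = 70.05 m

h_f ≈ 70.0 m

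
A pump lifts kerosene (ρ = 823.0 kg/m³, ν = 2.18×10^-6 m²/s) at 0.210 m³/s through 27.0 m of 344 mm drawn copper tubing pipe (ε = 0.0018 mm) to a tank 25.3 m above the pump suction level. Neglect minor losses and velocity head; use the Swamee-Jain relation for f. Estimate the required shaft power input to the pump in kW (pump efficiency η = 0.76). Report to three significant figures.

V = 4Q/(πD²) = 2.260 m/s; Re = 3.57×10^5; ε/D = 5.23×10^-6; f = 0.01399
h_f = f(L/D)V²/2g = 0.2857 m
Total head H = z + h_f = 25.3 + 0.2857 = 25.59 m
P_hyd = ρgQH = 823.0·9.81·0.210·25.59 = 43.38 kW
P_shaft = P_hyd/η = 43.38/0.76 = 57.08 kW

P_shaft ≈ 57.1 kW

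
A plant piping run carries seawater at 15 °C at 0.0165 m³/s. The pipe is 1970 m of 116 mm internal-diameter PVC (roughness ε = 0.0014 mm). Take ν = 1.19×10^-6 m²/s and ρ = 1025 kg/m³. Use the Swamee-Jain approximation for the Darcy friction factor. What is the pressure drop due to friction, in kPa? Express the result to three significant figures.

Δp ≈ 350 kPa

V = 4Q/(πD²) = 4·0.0165/(π·0.116²) = 1.561 m/s
Re = VD/ν = 1.561·0.116/1.19×10^-6 = 1.52×10^5 → turbulent
ε/D = 0.0014/116 = 1.21×10^-5
Swamee-Jain: f = 0.01649
h_f = f(L/D)V²/(2g) = 0.01649·(1970/0.116)·1.561²/(2·9.81) = 34.79 m
Δp = ρg·h_f = 1025·9.81·34.79 = 349.8 kPa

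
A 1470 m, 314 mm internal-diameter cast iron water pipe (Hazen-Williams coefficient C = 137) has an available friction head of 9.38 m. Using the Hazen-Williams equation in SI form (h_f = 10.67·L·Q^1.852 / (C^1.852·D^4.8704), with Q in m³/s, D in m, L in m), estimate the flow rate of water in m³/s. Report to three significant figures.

Q ≈ 0.118 m³/s

Rearranging: Q = [h_f·C^1.852·D^4.8704 / (10.67·L)]^(1/1.852)
Q = [9.38·137^1.852·0.314^4.8704 / (10.67·1470)]^0.540 = 0.1184 m³/s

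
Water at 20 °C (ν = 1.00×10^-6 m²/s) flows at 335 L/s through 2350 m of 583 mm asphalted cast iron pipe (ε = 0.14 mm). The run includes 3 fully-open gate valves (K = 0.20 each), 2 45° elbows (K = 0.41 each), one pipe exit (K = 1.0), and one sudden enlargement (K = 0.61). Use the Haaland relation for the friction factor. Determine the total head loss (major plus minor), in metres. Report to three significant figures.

V = 4Q/(πD²) = 1.255 m/s; V²/2g = 0.08027 m
Re = 7.32×10^5, ε/D = 2.40×10^-4 → f = 0.01527 (Haaland)
Major: h_f = f(L/D)·V²/2g = 0.01527·4031·0.08027 = 4.940 m
Minor: ΣK = 3.03; h_m = ΣK·V²/2g = 0.2432 m
Total H_L = 4.940 + 0.2432 = 5.183 m

H_L ≈ 5.18 m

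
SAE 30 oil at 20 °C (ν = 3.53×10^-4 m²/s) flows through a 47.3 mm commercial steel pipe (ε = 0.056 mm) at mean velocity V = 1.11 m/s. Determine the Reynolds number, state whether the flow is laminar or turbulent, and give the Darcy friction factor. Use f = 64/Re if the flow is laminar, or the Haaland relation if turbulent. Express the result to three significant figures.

Re = VD/ν = 1.110·0.0473/3.53×10^-4 = 149
Re < 2300 → laminar → f = 64/Re = 0.4303

Re ≈ 149; laminar; f = 64/Re ≈ 0.430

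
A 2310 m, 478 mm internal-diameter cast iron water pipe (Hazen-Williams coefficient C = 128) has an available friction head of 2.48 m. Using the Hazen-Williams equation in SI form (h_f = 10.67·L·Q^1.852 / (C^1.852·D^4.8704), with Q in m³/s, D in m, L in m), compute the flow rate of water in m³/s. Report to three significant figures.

Q ≈ 0.128 m³/s

Rearranging: Q = [h_f·C^1.852·D^4.8704 / (10.67·L)]^(1/1.852)
Q = [2.48·128^1.852·0.478^4.8704 / (10.67·2310)]^0.540 = 0.1276 m³/s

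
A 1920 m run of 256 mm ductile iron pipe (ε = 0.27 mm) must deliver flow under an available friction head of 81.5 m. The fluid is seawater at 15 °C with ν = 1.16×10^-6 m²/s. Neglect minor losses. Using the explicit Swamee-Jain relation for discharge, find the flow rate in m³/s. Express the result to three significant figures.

Swamee-Jain (Type II): Q = -0.965·√(gD⁵h_f/L)·ln[ε/(3.7D) + √(3.17ν²L/(gD³h_f))]
√(gD⁵h_f/L) = √(9.81·0.256⁵·81.5/1920) = 0.02140
ε/(3.7D) = 2.85×10^-4; √(3.17ν²L/(gD³h_f)) = 2.47×10^-5
Q = -0.965·0.02140·ln(3.098×10^-4) = 0.1668 m³/s
Check: V = 3.24 m/s, Re = 7.15×10^5, f = 0.02040, h_f = 81.9 m ≈ 81.5 m ✓

Q ≈ 0.167 m³/s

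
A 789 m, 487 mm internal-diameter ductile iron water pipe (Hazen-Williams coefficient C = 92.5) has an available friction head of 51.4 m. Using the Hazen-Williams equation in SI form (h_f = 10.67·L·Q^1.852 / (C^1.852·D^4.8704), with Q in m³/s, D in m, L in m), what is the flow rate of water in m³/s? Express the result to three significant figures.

Rearranging: Q = [h_f·C^1.852·D^4.8704 / (10.67·L)]^(1/1.852)
Q = [51.4·92.5^1.852·0.487^4.8704 / (10.67·789)]^0.540 = 0.8888 m³/s

Q ≈ 0.889 m³/s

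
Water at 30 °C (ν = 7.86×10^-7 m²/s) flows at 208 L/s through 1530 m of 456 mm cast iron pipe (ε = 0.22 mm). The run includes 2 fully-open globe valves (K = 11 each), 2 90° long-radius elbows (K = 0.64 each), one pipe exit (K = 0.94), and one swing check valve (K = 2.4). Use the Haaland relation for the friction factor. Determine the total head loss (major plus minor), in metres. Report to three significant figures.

H_L ≈ 6.97 m

V = 4Q/(πD²) = 1.274 m/s; V²/2g = 0.08268 m
Re = 7.39×10^5, ε/D = 4.82×10^-4 → f = 0.01720 (Haaland)
Major: h_f = f(L/D)·V²/2g = 0.01720·3355·0.08268 = 4.772 m
Minor: ΣK = 26.6; h_m = ΣK·V²/2g = 2.201 m
Total H_L = 4.772 + 2.201 = 6.973 m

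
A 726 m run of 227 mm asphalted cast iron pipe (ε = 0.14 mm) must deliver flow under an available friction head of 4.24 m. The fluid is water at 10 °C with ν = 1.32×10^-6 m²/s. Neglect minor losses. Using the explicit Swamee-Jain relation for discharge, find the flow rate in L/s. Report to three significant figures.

Q ≈ 46.9 L/s

Swamee-Jain (Type II): Q = -0.965·√(gD⁵h_f/L)·ln[ε/(3.7D) + √(3.17ν²L/(gD³h_f))]
√(gD⁵h_f/L) = √(9.81·0.227⁵·4.24/726) = 0.005876
ε/(3.7D) = 1.67×10^-4; √(3.17ν²L/(gD³h_f)) = 9.08×10^-5
Q = -0.965·0.005876·ln(2.575×10^-4) = 0.04687 m³/s
Check: V = 1.16 m/s, Re = 1.99×10^5, f = 0.01953, h_f = 4.27 m ≈ 4.24 m ✓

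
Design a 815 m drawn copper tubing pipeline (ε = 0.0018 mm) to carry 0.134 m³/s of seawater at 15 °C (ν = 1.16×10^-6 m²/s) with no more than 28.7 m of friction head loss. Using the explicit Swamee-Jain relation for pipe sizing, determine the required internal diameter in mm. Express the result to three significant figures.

Swamee-Jain (Type III): D = 0.66·[ε^1.25·(LQ²/(gh_f))^4.75 + ν·Q^9.4·(L/(gh_f))^5.2]^0.04
LQ²/(gh_f) = 0.05198; L/(gh_f) = 2.895
Term 1 = ε^1.25·(…)^4.75 = 5.24×10^-14; Term 2 = ν·Q^9.4·(…)^5.2 = 1.82×10^-12
D = 0.66·(5.24×10^-14 + 1.82×10^-12)^0.04 = 0.2241 m = 224 mm
Check: V = 3.40 m/s, Re = 6.56×10^5, f = 0.01263, h_f = 27.0 m ≈ 28.7 m ✓

D ≈ 224 mm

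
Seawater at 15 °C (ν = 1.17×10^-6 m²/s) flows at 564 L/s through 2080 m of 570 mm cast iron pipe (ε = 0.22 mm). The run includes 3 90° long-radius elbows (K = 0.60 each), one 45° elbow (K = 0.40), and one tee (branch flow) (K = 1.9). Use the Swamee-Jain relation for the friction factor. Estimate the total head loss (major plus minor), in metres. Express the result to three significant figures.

V = 4Q/(πD²) = 2.210 m/s; V²/2g = 0.2490 m
Re = 1.08×10^6, ε/D = 3.86×10^-4 → f = 0.01643 (Swamee-Jain)
Major: h_f = f(L/D)·V²/2g = 0.01643·3649·0.2490 = 14.93 m
Minor: ΣK = 4.10; h_m = ΣK·V²/2g = 1.021 m
Total H_L = 14.93 + 1.021 = 15.95 m

H_L ≈ 15.9 m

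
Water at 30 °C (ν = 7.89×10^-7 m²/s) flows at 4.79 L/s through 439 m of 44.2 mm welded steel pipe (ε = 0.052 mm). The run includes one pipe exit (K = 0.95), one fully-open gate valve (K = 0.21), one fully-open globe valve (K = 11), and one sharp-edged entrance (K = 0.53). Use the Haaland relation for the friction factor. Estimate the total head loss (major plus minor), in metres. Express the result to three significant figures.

V = 4Q/(πD²) = 3.122 m/s; V²/2g = 0.4967 m
Re = 1.75×10^5, ε/D = 0.00118 → f = 0.02174 (Haaland)
Major: h_f = f(L/D)·V²/2g = 0.02174·9932·0.4967 = 107.2 m
Minor: ΣK = 12.7; h_m = ΣK·V²/2g = 6.303 m
Total H_L = 107.2 + 6.303 = 113.5 m

H_L ≈ 114 m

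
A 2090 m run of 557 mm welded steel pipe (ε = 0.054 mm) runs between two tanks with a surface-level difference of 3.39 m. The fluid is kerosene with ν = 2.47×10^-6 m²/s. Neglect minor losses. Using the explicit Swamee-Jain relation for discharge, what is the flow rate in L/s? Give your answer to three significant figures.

Q ≈ 257 L/s

Swamee-Jain (Type II): Q = -0.965·√(gD⁵h_f/L)·ln[ε/(3.7D) + √(3.17ν²L/(gD³h_f))]
√(gD⁵h_f/L) = √(9.81·0.557⁵·3.39/2090) = 0.02921
ε/(3.7D) = 2.62×10^-5; √(3.17ν²L/(gD³h_f)) = 8.39×10^-5
Q = -0.965·0.02921·ln(1.101×10^-4) = 0.2569 m³/s
Check: V = 1.05 m/s, Re = 2.38×10^5, f = 0.01594, h_f = 3.39 m ≈ 3.39 m ✓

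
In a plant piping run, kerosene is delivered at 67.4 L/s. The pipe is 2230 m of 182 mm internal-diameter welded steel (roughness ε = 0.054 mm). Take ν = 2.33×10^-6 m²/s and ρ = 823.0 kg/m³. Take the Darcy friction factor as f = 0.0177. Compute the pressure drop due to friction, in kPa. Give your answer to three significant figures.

Δp ≈ 599 kPa

V = 4Q/(πD²) = 4·0.0674/(π·0.182²) = 2.591 m/s
h_f = f(L/D)V²/(2g) = 0.01770·(2230/0.182)·2.591²/(2·9.81) = 74.19 m
Δp = ρg·h_f = 823.0·9.81·74.19 = 599.0 kPa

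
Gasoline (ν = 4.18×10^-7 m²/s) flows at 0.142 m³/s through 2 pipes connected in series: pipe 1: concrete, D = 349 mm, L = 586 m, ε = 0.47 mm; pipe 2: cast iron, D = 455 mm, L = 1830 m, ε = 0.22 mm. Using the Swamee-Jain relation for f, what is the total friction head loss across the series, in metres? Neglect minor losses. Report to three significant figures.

Pipe 1: V = 1.484 m/s, Re = 1.24×10^6, ε/D = 0.00135, f = 0.02141, h_1 = f(L/D)V²/2g = 4.038 m
Pipe 2: V = 0.8733 m/s, Re = 9.51×10^5, ε/D = 4.84×10^-4, f = 0.01722, h_2 = f(L/D)V²/2g = 2.692 m
Series → Q common, losses add: H = Σh = 6.729 m

H ≈ 6.73 m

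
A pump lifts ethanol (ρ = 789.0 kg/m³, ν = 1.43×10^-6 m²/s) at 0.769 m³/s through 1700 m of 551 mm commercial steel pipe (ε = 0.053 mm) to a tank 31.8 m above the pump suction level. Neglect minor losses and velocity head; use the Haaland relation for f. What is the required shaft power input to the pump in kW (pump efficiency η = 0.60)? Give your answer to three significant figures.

P_shaft ≈ 527 kW

V = 4Q/(πD²) = 3.225 m/s; Re = 1.24×10^6; ε/D = 9.62×10^-5; f = 0.01305
h_f = f(L/D)V²/2g = 21.34 m
Total head H = z + h_f = 31.8 + 21.34 = 53.14 m
P_hyd = ρgQH = 789.0·9.81·0.769·53.14 = 316.3 kW
P_shaft = P_hyd/η = 316.3/0.60 = 527.2 kW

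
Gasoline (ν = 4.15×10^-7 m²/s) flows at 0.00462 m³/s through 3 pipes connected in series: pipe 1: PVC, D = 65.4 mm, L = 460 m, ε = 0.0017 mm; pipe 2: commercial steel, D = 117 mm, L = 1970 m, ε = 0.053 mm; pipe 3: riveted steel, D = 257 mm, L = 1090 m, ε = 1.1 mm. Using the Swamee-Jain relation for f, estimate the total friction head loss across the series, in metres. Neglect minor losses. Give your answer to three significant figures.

Pipe 1: V = 1.375 m/s, Re = 2.17×10^5, ε/D = 2.60×10^-5, f = 0.01554, h_1 = f(L/D)V²/2g = 10.54 m
Pipe 2: V = 0.4297 m/s, Re = 1.21×10^5, ε/D = 4.53×10^-4, f = 0.01972, h_2 = f(L/D)V²/2g = 3.125 m
Pipe 3: V = 0.08906 m/s, Re = 5.52×10^4, ε/D = 0.00428, f = 0.03114, h_3 = f(L/D)V²/2g = 0.05339 m
Series → Q common, losses add: H = Σh = 13.72 m

H ≈ 13.7 m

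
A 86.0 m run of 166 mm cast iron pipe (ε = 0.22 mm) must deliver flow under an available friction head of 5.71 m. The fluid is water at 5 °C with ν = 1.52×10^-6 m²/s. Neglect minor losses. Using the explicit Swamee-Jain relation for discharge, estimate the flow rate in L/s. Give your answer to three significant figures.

Swamee-Jain (Type II): Q = -0.965·√(gD⁵h_f/L)·ln[ε/(3.7D) + √(3.17ν²L/(gD³h_f))]
√(gD⁵h_f/L) = √(9.81·0.166⁵·5.71/86.0) = 0.009061
ε/(3.7D) = 3.58×10^-4; √(3.17ν²L/(gD³h_f)) = 4.96×10^-5
Q = -0.965·0.009061·ln(4.078×10^-4) = 0.06824 m³/s
Check: V = 3.15 m/s, Re = 3.44×10^5, f = 0.02190, h_f = 5.75 m ≈ 5.71 m ✓

Q ≈ 68.2 L/s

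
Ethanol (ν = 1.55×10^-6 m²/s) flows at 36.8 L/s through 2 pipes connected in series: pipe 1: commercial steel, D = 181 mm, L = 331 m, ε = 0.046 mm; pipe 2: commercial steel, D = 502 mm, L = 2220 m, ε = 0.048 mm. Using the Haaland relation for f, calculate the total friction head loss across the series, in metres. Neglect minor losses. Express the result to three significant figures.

H ≈ 3.52 m

Pipe 1: V = 1.430 m/s, Re = 1.67×10^5, ε/D = 2.54×10^-4, f = 0.01762, h_1 = f(L/D)V²/2g = 3.359 m
Pipe 2: V = 0.1859 m/s, Re = 6.02×10^4, ε/D = 9.56×10^-5, f = 0.02018, h_2 = f(L/D)V²/2g = 0.1572 m
Series → Q common, losses add: H = Σh = 3.516 m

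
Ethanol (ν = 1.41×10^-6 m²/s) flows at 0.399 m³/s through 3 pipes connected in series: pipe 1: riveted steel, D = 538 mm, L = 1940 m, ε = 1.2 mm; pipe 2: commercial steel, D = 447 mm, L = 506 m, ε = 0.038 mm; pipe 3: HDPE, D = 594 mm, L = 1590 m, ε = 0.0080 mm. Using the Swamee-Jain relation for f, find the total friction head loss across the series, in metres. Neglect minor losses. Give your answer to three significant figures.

H ≈ 22.6 m

Pipe 1: V = 1.755 m/s, Re = 6.70×10^5, ε/D = 0.00223, f = 0.02446, h_1 = f(L/D)V²/2g = 13.85 m
Pipe 2: V = 2.543 m/s, Re = 8.06×10^5, ε/D = 8.50×10^-5, f = 0.01355, h_2 = f(L/D)V²/2g = 5.055 m
Pipe 3: V = 1.440 m/s, Re = 6.07×10^5, ε/D = 1.35×10^-5, f = 0.01289, h_3 = f(L/D)V²/2g = 3.646 m
Series → Q common, losses add: H = Σh = 22.55 m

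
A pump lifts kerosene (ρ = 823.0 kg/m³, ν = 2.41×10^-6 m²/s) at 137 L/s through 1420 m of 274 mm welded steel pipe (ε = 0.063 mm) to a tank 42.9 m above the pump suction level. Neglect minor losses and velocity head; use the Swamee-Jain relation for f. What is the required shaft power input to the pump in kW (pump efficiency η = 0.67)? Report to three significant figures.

V = 4Q/(πD²) = 2.323 m/s; Re = 2.64×10^5; ε/D = 2.30×10^-4; f = 0.01677
h_f = f(L/D)V²/2g = 23.92 m
Total head H = z + h_f = 42.9 + 23.92 = 66.82 m
P_hyd = ρgQH = 823.0·9.81·0.137·66.82 = 73.91 kW
P_shaft = P_hyd/η = 73.91/0.67 = 110.3 kW

P_shaft ≈ 110 kW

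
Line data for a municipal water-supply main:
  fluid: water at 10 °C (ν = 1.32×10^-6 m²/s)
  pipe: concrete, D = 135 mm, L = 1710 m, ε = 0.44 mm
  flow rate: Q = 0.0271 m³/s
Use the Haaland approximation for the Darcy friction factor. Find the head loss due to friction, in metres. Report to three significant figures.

h_f ≈ 63.5 m

V = 4Q/(πD²) = 4·0.0271/(π·0.135²) = 1.893 m/s
Re = VD/ν = 1.893·0.135/1.32×10^-6 = 1.94×10^5 → turbulent
ε/D = 0.44/135 = 0.00326
Haaland: f = 0.02743
h_f = f(L/D)V²/(2g) = 0.02743·(1710/0.135)·1.893²/(2·9.81) = 63.47 m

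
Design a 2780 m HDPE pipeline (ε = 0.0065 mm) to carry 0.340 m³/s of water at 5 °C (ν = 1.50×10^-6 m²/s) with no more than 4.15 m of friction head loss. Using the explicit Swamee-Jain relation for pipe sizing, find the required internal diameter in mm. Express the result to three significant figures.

D ≈ 620 mm

Swamee-Jain (Type III): D = 0.66·[ε^1.25·(LQ²/(gh_f))^4.75 + ν·Q^9.4·(L/(gh_f))^5.2]^0.04
LQ²/(gh_f) = 7.894; L/(gh_f) = 68.29
Term 1 = ε^1.25·(…)^4.75 = 0.00600; Term 2 = ν·Q^9.4·(…)^5.2 = 0.204
D = 0.66·(0.00600 + 0.204)^0.04 = 0.6201 m = 620 mm
Check: V = 1.13 m/s, Re = 4.65×10^5, f = 0.01342, h_f = 3.89 m ≈ 4.15 m ✓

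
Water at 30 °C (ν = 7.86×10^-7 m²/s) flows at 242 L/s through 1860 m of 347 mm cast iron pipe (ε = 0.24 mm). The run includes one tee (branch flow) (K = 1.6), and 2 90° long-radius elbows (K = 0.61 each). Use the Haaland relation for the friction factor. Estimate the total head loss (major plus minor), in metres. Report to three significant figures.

H_L ≈ 33.7 m

V = 4Q/(πD²) = 2.559 m/s; V²/2g = 0.3338 m
Re = 1.13×10^6, ε/D = 6.92×10^-4 → f = 0.01833 (Haaland)
Major: h_f = f(L/D)·V²/2g = 0.01833·5360·0.3338 = 32.79 m
Minor: ΣK = 2.82; h_m = ΣK·V²/2g = 0.9412 m
Total H_L = 32.79 + 0.9412 = 33.73 m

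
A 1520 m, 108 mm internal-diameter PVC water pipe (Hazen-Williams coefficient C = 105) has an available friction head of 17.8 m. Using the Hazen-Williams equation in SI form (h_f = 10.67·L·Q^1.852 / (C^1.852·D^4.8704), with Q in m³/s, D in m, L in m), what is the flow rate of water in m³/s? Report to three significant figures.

Rearranging: Q = [h_f·C^1.852·D^4.8704 / (10.67·L)]^(1/1.852)
Q = [17.8·105^1.852·0.108^4.8704 / (10.67·1520)]^0.540 = 0.007607 m³/s

Q ≈ 0.00761 m³/s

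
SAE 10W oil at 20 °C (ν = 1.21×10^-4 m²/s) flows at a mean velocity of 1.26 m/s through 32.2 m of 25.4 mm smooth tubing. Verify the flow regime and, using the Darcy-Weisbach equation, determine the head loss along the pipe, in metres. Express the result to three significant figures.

h_f ≈ 24.8 m

Re = VD/ν = 1.26·0.02540/1.21×10^-4 = 264 → laminar (Re < 2300)
f = 64/Re = 0.2420
h_f = f(L/D)V²/(2g) = 0.2420·(32.2/0.02540)·1.26²/(2·9.81) = 24.82 m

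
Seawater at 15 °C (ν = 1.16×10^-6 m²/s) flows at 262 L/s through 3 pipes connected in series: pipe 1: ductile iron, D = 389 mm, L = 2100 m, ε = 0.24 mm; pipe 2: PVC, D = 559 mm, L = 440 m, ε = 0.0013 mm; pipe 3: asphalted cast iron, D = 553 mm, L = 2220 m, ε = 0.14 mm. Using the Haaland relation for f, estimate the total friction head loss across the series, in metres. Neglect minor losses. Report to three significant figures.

Pipe 1: V = 2.205 m/s, Re = 7.39×10^5, ε/D = 6.17×10^-4, f = 0.01806, h_1 = f(L/D)V²/2g = 24.14 m
Pipe 2: V = 1.068 m/s, Re = 5.14×10^5, ε/D = 2.33×10^-6, f = 0.01302, h_2 = f(L/D)V²/2g = 0.5954 m
Pipe 3: V = 1.091 m/s, Re = 5.20×10^5, ε/D = 2.53×10^-4, f = 0.01572, h_3 = f(L/D)V²/2g = 3.828 m
Series → Q common, losses add: H = Σh = 28.57 m

H ≈ 28.6 m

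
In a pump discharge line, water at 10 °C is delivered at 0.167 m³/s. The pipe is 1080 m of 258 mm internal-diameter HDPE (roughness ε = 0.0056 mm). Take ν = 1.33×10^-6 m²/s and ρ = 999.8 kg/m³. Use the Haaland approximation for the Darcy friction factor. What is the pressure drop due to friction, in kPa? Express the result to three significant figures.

Δp ≈ 275 kPa

V = 4Q/(πD²) = 4·0.167/(π·0.258²) = 3.194 m/s
Re = VD/ν = 3.194·0.258/1.33×10^-6 = 6.20×10^5 → turbulent
ε/D = 0.0056/258 = 2.17×10^-5
Haaland: f = 0.01287
h_f = f(L/D)V²/(2g) = 0.01287·(1080/0.258)·3.194²/(2·9.81) = 28.03 m
Δp = ρg·h_f = 999.8·9.81·28.03 = 274.9 kPa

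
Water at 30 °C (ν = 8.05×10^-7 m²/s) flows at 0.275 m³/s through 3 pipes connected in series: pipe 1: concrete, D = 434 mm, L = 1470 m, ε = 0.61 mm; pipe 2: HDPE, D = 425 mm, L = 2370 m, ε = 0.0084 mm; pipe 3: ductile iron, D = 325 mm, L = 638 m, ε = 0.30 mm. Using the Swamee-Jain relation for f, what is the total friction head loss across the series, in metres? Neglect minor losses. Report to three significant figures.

Pipe 1: V = 1.859 m/s, Re = 1.00×10^6, ε/D = 0.00141, f = 0.02169, h_1 = f(L/D)V²/2g = 12.94 m
Pipe 2: V = 1.938 m/s, Re = 1.02×10^6, ε/D = 1.98×10^-5, f = 0.01204, h_2 = f(L/D)V²/2g = 12.86 m
Pipe 3: V = 3.315 m/s, Re = 1.34×10^6, ε/D = 9.23×10^-4, f = 0.01958, h_3 = f(L/D)V²/2g = 21.53 m
Series → Q common, losses add: H = Σh = 47.32 m

H ≈ 47.3 m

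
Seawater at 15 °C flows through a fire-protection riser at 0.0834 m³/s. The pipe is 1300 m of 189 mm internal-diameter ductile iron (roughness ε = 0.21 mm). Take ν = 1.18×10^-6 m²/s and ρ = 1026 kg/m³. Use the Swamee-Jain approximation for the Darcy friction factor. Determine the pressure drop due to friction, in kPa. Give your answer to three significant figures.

V = 4Q/(πD²) = 4·0.0834/(π·0.189²) = 2.973 m/s
Re = VD/ν = 2.973·0.189/1.18×10^-6 = 4.76×10^5 → turbulent
ε/D = 0.21/189 = 0.00111
Swamee-Jain: f = 0.02085
h_f = f(L/D)V²/(2g) = 0.02085·(1300/0.189)·2.973²/(2·9.81) = 64.61 m
Δp = ρg·h_f = 1026·9.81·64.61 = 650.3 kPa

Δp ≈ 650 kPa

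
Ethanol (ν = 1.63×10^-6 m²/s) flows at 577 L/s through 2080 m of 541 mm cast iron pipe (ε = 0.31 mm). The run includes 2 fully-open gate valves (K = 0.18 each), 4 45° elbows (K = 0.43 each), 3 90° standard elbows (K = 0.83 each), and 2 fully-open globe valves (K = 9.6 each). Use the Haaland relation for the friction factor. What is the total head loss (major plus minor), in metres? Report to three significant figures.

V = 4Q/(πD²) = 2.510 m/s; V²/2g = 0.3211 m
Re = 8.33×10^5, ε/D = 5.73×10^-4 → f = 0.01773 (Haaland)
Major: h_f = f(L/D)·V²/2g = 0.01773·3845·0.3211 = 21.89 m
Minor: ΣK = 23.8; h_m = ΣK·V²/2g = 7.633 m
Total H_L = 21.89 + 7.633 = 29.53 m

H_L ≈ 29.5 m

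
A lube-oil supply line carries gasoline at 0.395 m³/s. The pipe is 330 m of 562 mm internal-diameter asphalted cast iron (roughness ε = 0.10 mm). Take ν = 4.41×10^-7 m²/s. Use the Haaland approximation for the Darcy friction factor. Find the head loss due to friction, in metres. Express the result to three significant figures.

V = 4Q/(πD²) = 4·0.395/(π·0.562²) = 1.592 m/s
Re = VD/ν = 1.592·0.562/4.41×10^-7 = 2.03×10^6 → turbulent
ε/D = 0.10/562 = 1.78×10^-4
Haaland: f = 0.01391
h_f = f(L/D)V²/(2g) = 0.01391·(330/0.562)·1.592²/(2·9.81) = 1.056 m

h_f ≈ 1.06 m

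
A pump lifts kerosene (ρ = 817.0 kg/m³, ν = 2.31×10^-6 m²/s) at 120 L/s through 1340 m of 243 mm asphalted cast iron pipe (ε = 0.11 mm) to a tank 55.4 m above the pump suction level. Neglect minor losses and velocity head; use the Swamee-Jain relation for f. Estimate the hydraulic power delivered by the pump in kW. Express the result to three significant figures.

P_hyd ≈ 86.2 kW

V = 4Q/(πD²) = 2.587 m/s; Re = 2.72×10^5; ε/D = 4.53×10^-4; f = 0.01819
h_f = f(L/D)V²/2g = 34.22 m
Total head H = z + h_f = 55.4 + 34.22 = 89.62 m
P_hyd = ρgQH = 817.0·9.81·0.120·89.62 = 86.20 kW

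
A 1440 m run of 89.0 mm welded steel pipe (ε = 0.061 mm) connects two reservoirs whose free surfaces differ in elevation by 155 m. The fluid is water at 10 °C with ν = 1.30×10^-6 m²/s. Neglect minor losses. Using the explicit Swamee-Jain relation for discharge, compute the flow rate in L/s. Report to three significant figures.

Swamee-Jain (Type II): Q = -0.965·√(gD⁵h_f/L)·ln[ε/(3.7D) + √(3.17ν²L/(gD³h_f))]
√(gD⁵h_f/L) = √(9.81·0.0890⁵·155/1440) = 0.002428
ε/(3.7D) = 1.85×10^-4; √(3.17ν²L/(gD³h_f)) = 8.48×10^-5
Q = -0.965·0.002428·ln(2.701×10^-4) = 0.01925 m³/s
Check: V = 3.09 m/s, Re = 2.12×10^5, f = 0.01976, h_f = 156 m ≈ 155 m ✓

Q ≈ 19.3 L/s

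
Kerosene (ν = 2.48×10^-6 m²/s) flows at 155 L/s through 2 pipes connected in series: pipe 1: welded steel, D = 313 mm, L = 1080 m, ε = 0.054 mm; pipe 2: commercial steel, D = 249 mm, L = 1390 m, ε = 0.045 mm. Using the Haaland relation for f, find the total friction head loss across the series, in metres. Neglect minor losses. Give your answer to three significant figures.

Pipe 1: V = 2.014 m/s, Re = 2.54×10^5, ε/D = 1.73×10^-4, f = 0.01617, h_1 = f(L/D)V²/2g = 11.54 m
Pipe 2: V = 3.183 m/s, Re = 3.20×10^5, ε/D = 1.81×10^-4, f = 0.01580, h_2 = f(L/D)V²/2g = 45.53 m
Series → Q common, losses add: H = Σh = 57.07 m

H ≈ 57.1 m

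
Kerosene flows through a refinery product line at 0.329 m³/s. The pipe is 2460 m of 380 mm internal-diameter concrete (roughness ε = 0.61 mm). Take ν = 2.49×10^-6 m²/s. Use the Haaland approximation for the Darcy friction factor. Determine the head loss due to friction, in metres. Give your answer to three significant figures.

V = 4Q/(πD²) = 4·0.329/(π·0.380²) = 2.901 m/s
Re = VD/ν = 2.901·0.380/2.49×10^-6 = 4.43×10^5 → turbulent
ε/D = 0.61/380 = 0.00161
Haaland: f = 0.02258
h_f = f(L/D)V²/(2g) = 0.02258·(2460/0.380)·2.901²/(2·9.81) = 62.69 m

h_f ≈ 62.7 m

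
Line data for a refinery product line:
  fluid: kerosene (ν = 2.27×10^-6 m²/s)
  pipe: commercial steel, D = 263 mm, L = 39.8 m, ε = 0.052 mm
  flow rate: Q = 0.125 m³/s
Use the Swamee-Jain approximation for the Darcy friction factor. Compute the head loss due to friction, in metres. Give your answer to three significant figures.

V = 4Q/(πD²) = 4·0.125/(π·0.263²) = 2.301 m/s
Re = VD/ν = 2.301·0.263/2.27×10^-6 = 2.67×10^5 → turbulent
ε/D = 0.052/263 = 1.98×10^-4
Swamee-Jain: f = 0.01651
h_f = f(L/D)V²/(2g) = 0.01651·(39.8/0.263)·2.301²/(2·9.81) = 0.6743 m

h_f ≈ 0.674 m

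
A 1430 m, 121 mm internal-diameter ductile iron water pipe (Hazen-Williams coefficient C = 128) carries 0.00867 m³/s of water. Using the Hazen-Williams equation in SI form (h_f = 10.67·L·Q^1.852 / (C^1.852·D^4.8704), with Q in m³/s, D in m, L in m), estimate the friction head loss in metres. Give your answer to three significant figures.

h_f ≈ 8.50 m

h_f = 10.67·1430·0.00867^1.852 / (128^1.852·0.121^4.8704) = 8.499 m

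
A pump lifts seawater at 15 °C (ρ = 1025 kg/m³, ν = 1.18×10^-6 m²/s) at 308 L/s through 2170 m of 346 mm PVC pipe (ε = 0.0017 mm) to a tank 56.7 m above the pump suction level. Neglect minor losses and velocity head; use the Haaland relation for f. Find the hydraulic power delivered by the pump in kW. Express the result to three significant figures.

V = 4Q/(πD²) = 3.276 m/s; Re = 9.61×10^5; ε/D = 4.91×10^-6; f = 0.01175
h_f = f(L/D)V²/2g = 40.29 m
Total head H = z + h_f = 56.7 + 40.29 = 96.99 m
P_hyd = ρgQH = 1025·9.81·0.308·96.99 = 300.4 kW

P_hyd ≈ 300 kW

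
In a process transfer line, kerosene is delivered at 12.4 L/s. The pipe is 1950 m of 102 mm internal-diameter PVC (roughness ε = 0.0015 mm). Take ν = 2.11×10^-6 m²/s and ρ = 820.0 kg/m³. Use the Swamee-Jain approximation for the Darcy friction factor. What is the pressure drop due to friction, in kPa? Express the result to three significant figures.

V = 4Q/(πD²) = 4·0.0124/(π·0.102²) = 1.518 m/s
Re = VD/ν = 1.518·0.102/2.11×10^-6 = 7.34×10^4 → turbulent
ε/D = 0.0015/102 = 1.47×10^-5
Swamee-Jain: f = 0.01915
h_f = f(L/D)V²/(2g) = 0.01915·(1950/0.102)·1.518²/(2·9.81) = 42.98 m
Δp = ρg·h_f = 820.0·9.81·42.98 = 345.7 kPa

Δp ≈ 346 kPa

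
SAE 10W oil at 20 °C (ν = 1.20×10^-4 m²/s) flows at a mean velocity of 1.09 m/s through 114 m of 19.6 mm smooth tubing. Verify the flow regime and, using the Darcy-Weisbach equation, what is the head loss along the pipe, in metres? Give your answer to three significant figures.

Re = VD/ν = 1.09·0.01960/1.20×10^-4 = 178 → laminar (Re < 2300)
f = 64/Re = 0.3595
h_f = f(L/D)V²/(2g) = 0.3595·(114/0.01960)·1.09²/(2·9.81) = 126.6 m

h_f ≈ 127 m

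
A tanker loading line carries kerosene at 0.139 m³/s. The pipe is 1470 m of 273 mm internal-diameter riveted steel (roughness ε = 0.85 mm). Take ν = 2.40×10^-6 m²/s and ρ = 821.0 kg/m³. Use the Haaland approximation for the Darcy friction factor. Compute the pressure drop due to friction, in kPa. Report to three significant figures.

Δp ≈ 336 kPa

V = 4Q/(πD²) = 4·0.139/(π·0.273²) = 2.375 m/s
Re = VD/ν = 2.375·0.273/2.40×10^-6 = 2.70×10^5 → turbulent
ε/D = 0.85/273 = 0.00311
Haaland: f = 0.02693
h_f = f(L/D)V²/(2g) = 0.02693·(1470/0.273)·2.375²/(2·9.81) = 41.68 m
Δp = ρg·h_f = 821.0·9.81·41.68 = 335.7 kPa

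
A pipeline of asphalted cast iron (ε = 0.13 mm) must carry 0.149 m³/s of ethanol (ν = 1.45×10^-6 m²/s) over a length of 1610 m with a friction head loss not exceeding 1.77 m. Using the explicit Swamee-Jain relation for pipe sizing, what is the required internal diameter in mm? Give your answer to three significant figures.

D ≈ 497 mm

Swamee-Jain (Type III): D = 0.66·[ε^1.25·(LQ²/(gh_f))^4.75 + ν·Q^9.4·(L/(gh_f))^5.2]^0.04
LQ²/(gh_f) = 2.059; L/(gh_f) = 92.72
Term 1 = ε^1.25·(…)^4.75 = 4.28×10^-4; Term 2 = ν·Q^9.4·(…)^5.2 = 4.16×10^-4
D = 0.66·(4.28×10^-4 + 4.16×10^-4)^0.04 = 0.4973 m = 497 mm
Check: V = 0.767 m/s, Re = 2.63×10^5, f = 0.01701, h_f = 1.65 m ≈ 1.77 m ✓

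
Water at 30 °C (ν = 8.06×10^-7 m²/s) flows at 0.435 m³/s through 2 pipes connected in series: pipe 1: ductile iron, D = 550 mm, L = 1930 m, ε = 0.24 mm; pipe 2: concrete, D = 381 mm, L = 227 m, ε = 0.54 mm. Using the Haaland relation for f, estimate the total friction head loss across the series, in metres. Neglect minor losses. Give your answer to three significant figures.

H ≈ 19.5 m

Pipe 1: V = 1.831 m/s, Re = 1.25×10^6, ε/D = 4.36×10^-4, f = 0.01663, h_1 = f(L/D)V²/2g = 9.968 m
Pipe 2: V = 3.815 m/s, Re = 1.80×10^6, ε/D = 0.00142, f = 0.02157, h_2 = f(L/D)V²/2g = 9.537 m
Series → Q common, losses add: H = Σh = 19.51 m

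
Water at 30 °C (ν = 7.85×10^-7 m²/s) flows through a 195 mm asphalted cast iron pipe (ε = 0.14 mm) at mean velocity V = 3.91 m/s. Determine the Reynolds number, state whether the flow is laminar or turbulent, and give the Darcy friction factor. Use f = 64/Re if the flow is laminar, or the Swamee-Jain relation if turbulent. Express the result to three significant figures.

Re = VD/ν = 3.910·0.195/7.85×10^-7 = 9.71×10^5
Re > 4000 → turbulent; ε/D = 7.18×10^-4
Swamee-Jain: f = 0.01864

Re ≈ 9.71×10^5; turbulent; f ≈ 0.0186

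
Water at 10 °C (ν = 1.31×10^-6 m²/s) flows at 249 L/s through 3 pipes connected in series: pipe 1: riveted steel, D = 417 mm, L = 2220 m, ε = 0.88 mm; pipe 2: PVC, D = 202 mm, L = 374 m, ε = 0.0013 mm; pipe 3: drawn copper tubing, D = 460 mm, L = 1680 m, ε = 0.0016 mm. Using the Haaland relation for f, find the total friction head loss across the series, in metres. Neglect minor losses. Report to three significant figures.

Pipe 1: V = 1.823 m/s, Re = 5.80×10^5, ε/D = 0.00211, f = 0.02407, h_1 = f(L/D)V²/2g = 21.71 m
Pipe 2: V = 7.770 m/s, Re = 1.20×10^6, ε/D = 6.44×10^-6, f = 0.01137, h_2 = f(L/D)V²/2g = 64.77 m
Pipe 3: V = 1.498 m/s, Re = 5.26×10^5, ε/D = 3.48×10^-6, f = 0.01298, h_3 = f(L/D)V²/2g = 5.426 m
Series → Q common, losses add: H = Σh = 91.91 m

H ≈ 91.9 m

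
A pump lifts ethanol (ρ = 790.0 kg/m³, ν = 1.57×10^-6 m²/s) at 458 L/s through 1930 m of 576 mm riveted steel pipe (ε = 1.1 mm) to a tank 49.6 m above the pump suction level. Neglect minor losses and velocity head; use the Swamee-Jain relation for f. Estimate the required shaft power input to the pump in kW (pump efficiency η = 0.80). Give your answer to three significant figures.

P_shaft ≈ 275 kW

V = 4Q/(πD²) = 1.758 m/s; Re = 6.45×10^5; ε/D = 0.00191; f = 0.02353
h_f = f(L/D)V²/2g = 12.41 m
Total head H = z + h_f = 49.6 + 12.41 = 62.01 m
P_hyd = ρgQH = 790.0·9.81·0.458·62.01 = 220.1 kW
P_shaft = P_hyd/η = 220.1/0.80 = 275.1 kW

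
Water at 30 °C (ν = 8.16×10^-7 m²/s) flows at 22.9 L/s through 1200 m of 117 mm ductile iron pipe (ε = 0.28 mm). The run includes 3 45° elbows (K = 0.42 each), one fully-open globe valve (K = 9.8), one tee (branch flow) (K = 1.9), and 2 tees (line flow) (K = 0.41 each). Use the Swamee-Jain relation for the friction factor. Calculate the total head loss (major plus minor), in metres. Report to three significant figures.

H_L ≈ 63.1 m

V = 4Q/(πD²) = 2.130 m/s; V²/2g = 0.2312 m
Re = 3.05×10^5, ε/D = 0.00239 → f = 0.02525 (Swamee-Jain)
Major: h_f = f(L/D)·V²/2g = 0.02525·10256·0.2312 = 59.88 m
Minor: ΣK = 13.8; h_m = ΣK·V²/2g = 3.186 m
Total H_L = 59.88 + 3.186 = 63.06 m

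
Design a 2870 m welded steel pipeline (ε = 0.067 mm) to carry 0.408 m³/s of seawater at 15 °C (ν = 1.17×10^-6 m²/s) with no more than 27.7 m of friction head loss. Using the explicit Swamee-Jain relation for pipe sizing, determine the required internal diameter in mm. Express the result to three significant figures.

Swamee-Jain (Type III): D = 0.66·[ε^1.25·(LQ²/(gh_f))^4.75 + ν·Q^9.4·(L/(gh_f))^5.2]^0.04
LQ²/(gh_f) = 1.758; L/(gh_f) = 10.56
Term 1 = ε^1.25·(…)^4.75 = 8.84×10^-5; Term 2 = ν·Q^9.4·(…)^5.2 = 5.39×10^-5
D = 0.66·(8.84×10^-5 + 5.39×10^-5)^0.04 = 0.4631 m = 463 mm
Check: V = 2.42 m/s, Re = 9.59×10^5, f = 0.01416, h_f = 26.2 m ≈ 27.7 m ✓

D ≈ 463 mm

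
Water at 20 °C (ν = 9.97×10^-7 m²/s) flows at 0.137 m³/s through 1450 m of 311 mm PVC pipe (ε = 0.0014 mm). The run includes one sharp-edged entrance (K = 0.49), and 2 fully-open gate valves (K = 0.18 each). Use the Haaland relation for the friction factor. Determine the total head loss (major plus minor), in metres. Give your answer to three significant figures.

V = 4Q/(πD²) = 1.803 m/s; V²/2g = 0.1658 m
Re = 5.63×10^5, ε/D = 4.50×10^-6 → f = 0.01285 (Haaland)
Major: h_f = f(L/D)·V²/2g = 0.01285·4662·0.1658 = 9.928 m
Minor: ΣK = 0.850; h_m = ΣK·V²/2g = 0.1409 m
Total H_L = 9.928 + 0.1409 = 10.07 m

H_L ≈ 10.1 m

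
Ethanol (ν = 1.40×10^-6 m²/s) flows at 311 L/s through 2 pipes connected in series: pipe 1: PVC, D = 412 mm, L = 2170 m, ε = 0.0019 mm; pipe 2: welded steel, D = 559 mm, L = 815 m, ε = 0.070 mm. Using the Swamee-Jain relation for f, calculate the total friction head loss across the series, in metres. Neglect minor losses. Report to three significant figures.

H ≈ 20.0 m

Pipe 1: V = 2.333 m/s, Re = 6.87×10^5, ε/D = 4.61×10^-6, f = 0.01247, h_1 = f(L/D)V²/2g = 18.22 m
Pipe 2: V = 1.267 m/s, Re = 5.06×10^5, ε/D = 1.25×10^-4, f = 0.01474, h_2 = f(L/D)V²/2g = 1.758 m
Series → Q common, losses add: H = Σh = 19.98 m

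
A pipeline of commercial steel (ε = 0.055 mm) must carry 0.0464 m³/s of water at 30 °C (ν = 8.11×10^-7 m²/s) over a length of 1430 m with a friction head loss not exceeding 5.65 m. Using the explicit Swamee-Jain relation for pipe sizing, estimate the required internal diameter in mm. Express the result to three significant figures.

D ≈ 240 mm

Swamee-Jain (Type III): D = 0.66·[ε^1.25·(LQ²/(gh_f))^4.75 + ν·Q^9.4·(L/(gh_f))^5.2]^0.04
LQ²/(gh_f) = 0.05555; L/(gh_f) = 25.80
Term 1 = ε^1.25·(…)^4.75 = 5.16×10^-12; Term 2 = ν·Q^9.4·(…)^5.2 = 5.18×10^-12
D = 0.66·(5.16×10^-12 + 5.18×10^-12)^0.04 = 0.2400 m = 240 mm
Check: V = 1.03 m/s, Re = 3.04×10^5, f = 0.01652, h_f = 5.28 m ≈ 5.65 m ✓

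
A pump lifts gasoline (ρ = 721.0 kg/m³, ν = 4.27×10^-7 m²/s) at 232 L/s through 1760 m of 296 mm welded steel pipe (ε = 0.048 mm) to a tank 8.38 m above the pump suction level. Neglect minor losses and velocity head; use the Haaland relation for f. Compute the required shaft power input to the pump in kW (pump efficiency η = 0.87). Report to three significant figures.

P_shaft ≈ 104 kW

V = 4Q/(πD²) = 3.371 m/s; Re = 2.34×10^6; ε/D = 1.62×10^-4; f = 0.01364
h_f = f(L/D)V²/2g = 46.98 m
Total head H = z + h_f = 8.38 + 46.98 = 55.36 m
P_hyd = ρgQH = 721.0·9.81·0.232·55.36 = 90.84 kW
P_shaft = P_hyd/η = 90.84/0.87 = 104.4 kW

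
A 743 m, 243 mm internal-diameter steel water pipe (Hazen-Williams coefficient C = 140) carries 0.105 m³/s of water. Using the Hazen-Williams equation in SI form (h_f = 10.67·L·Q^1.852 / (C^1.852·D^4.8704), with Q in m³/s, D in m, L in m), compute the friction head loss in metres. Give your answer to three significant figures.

h_f = 10.67·743·0.105^1.852 / (140^1.852·0.243^4.8704) = 12.71 m

h_f ≈ 12.7 m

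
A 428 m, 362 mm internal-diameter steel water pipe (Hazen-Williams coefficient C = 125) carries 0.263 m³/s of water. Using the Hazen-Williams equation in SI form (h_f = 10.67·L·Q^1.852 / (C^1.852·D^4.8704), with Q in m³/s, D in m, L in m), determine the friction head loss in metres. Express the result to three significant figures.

h_f ≈ 7.10 m

h_f = 10.67·428·0.263^1.852 / (125^1.852·0.362^4.8704) = 7.098 m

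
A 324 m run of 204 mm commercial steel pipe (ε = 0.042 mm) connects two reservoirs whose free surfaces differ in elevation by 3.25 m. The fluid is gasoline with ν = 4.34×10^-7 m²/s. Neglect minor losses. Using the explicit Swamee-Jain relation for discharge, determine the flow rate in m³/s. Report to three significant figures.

Q ≈ 0.0535 m³/s

Swamee-Jain (Type II): Q = -0.965·√(gD⁵h_f/L)·ln[ε/(3.7D) + √(3.17ν²L/(gD³h_f))]
√(gD⁵h_f/L) = √(9.81·0.204⁵·3.25/324) = 0.005896
ε/(3.7D) = 5.56×10^-5; √(3.17ν²L/(gD³h_f)) = 2.67×10^-5
Q = -0.965·0.005896·ln(8.238×10^-5) = 0.05351 m³/s
Check: V = 1.64 m/s, Re = 7.70×10^5, f = 0.01507, h_f = 3.27 m ≈ 3.25 m ✓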